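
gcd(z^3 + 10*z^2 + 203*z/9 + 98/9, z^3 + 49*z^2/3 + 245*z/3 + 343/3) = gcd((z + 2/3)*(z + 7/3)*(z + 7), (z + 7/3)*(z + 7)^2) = z^2 + 28*z/3 + 49/3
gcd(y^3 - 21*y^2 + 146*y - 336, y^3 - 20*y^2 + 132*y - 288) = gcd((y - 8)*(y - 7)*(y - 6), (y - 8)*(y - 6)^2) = y^2 - 14*y + 48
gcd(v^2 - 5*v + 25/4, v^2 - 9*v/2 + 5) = v - 5/2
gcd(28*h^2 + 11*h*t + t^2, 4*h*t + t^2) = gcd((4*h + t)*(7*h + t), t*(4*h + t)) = 4*h + t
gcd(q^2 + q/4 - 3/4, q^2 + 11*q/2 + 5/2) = 1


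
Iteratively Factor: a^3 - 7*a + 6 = (a - 2)*(a^2 + 2*a - 3) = (a - 2)*(a + 3)*(a - 1)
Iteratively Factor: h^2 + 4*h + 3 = (h + 3)*(h + 1)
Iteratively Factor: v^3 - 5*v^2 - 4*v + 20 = (v - 2)*(v^2 - 3*v - 10) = (v - 5)*(v - 2)*(v + 2)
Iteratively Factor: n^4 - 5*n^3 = (n)*(n^3 - 5*n^2) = n^2*(n^2 - 5*n) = n^3*(n - 5)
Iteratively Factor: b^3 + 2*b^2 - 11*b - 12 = (b - 3)*(b^2 + 5*b + 4) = (b - 3)*(b + 1)*(b + 4)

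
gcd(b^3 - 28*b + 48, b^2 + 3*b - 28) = b - 4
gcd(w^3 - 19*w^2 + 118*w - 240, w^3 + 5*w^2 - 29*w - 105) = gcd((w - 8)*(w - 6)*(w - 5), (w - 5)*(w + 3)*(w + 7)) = w - 5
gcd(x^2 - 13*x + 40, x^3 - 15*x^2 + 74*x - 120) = x - 5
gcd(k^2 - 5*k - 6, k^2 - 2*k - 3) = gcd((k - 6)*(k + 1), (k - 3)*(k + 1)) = k + 1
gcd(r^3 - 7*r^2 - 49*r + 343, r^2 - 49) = r^2 - 49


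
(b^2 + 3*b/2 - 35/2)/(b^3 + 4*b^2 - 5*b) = (b - 7/2)/(b*(b - 1))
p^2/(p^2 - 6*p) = p/(p - 6)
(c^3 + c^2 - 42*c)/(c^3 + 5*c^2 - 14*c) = (c - 6)/(c - 2)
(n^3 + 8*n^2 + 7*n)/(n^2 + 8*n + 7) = n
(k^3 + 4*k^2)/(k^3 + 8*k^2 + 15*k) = k*(k + 4)/(k^2 + 8*k + 15)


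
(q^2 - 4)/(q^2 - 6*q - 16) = (q - 2)/(q - 8)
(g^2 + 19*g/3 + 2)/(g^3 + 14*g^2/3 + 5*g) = (3*g^2 + 19*g + 6)/(g*(3*g^2 + 14*g + 15))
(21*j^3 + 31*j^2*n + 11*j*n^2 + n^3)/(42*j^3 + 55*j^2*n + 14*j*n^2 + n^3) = (3*j + n)/(6*j + n)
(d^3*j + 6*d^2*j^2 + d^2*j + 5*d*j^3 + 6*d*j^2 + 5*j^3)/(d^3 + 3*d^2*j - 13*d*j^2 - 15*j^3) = j*(d + 1)/(d - 3*j)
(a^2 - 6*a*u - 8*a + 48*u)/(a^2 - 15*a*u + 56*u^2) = (a^2 - 6*a*u - 8*a + 48*u)/(a^2 - 15*a*u + 56*u^2)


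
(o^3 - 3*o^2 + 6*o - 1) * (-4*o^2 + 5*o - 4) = -4*o^5 + 17*o^4 - 43*o^3 + 46*o^2 - 29*o + 4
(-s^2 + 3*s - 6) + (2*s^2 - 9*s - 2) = s^2 - 6*s - 8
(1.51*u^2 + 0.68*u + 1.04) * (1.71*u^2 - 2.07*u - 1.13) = 2.5821*u^4 - 1.9629*u^3 - 1.3355*u^2 - 2.9212*u - 1.1752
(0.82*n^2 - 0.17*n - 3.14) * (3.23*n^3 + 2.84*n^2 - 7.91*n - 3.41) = 2.6486*n^5 + 1.7797*n^4 - 17.1112*n^3 - 10.3691*n^2 + 25.4171*n + 10.7074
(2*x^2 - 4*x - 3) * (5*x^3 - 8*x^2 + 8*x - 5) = 10*x^5 - 36*x^4 + 33*x^3 - 18*x^2 - 4*x + 15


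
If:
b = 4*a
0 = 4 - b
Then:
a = 1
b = 4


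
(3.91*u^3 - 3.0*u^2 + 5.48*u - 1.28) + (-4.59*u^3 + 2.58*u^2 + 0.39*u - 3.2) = -0.68*u^3 - 0.42*u^2 + 5.87*u - 4.48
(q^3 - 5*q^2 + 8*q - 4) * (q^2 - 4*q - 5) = q^5 - 9*q^4 + 23*q^3 - 11*q^2 - 24*q + 20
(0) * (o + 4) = 0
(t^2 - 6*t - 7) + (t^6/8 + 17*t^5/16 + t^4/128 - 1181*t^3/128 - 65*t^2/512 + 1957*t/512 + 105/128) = t^6/8 + 17*t^5/16 + t^4/128 - 1181*t^3/128 + 447*t^2/512 - 1115*t/512 - 791/128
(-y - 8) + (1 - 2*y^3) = -2*y^3 - y - 7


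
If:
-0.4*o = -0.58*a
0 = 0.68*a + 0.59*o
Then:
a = 0.00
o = 0.00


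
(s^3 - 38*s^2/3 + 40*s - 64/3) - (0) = s^3 - 38*s^2/3 + 40*s - 64/3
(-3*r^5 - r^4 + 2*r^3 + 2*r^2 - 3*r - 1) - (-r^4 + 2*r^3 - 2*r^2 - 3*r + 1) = -3*r^5 + 4*r^2 - 2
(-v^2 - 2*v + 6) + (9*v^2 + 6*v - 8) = 8*v^2 + 4*v - 2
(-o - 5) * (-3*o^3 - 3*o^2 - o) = 3*o^4 + 18*o^3 + 16*o^2 + 5*o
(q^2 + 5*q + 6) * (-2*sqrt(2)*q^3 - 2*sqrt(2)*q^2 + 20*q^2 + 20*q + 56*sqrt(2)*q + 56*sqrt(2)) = -2*sqrt(2)*q^5 - 12*sqrt(2)*q^4 + 20*q^4 + 34*sqrt(2)*q^3 + 120*q^3 + 220*q^2 + 324*sqrt(2)*q^2 + 120*q + 616*sqrt(2)*q + 336*sqrt(2)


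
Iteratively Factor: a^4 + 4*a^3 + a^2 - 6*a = (a + 2)*(a^3 + 2*a^2 - 3*a) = (a + 2)*(a + 3)*(a^2 - a) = a*(a + 2)*(a + 3)*(a - 1)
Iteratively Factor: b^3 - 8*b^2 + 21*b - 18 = (b - 3)*(b^2 - 5*b + 6) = (b - 3)*(b - 2)*(b - 3)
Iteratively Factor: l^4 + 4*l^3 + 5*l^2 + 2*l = (l + 1)*(l^3 + 3*l^2 + 2*l) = (l + 1)^2*(l^2 + 2*l) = (l + 1)^2*(l + 2)*(l)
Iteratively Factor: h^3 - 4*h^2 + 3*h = (h)*(h^2 - 4*h + 3) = h*(h - 1)*(h - 3)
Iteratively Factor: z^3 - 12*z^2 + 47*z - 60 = (z - 4)*(z^2 - 8*z + 15) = (z - 4)*(z - 3)*(z - 5)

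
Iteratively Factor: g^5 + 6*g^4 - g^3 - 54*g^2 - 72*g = (g - 3)*(g^4 + 9*g^3 + 26*g^2 + 24*g) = (g - 3)*(g + 4)*(g^3 + 5*g^2 + 6*g) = g*(g - 3)*(g + 4)*(g^2 + 5*g + 6) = g*(g - 3)*(g + 2)*(g + 4)*(g + 3)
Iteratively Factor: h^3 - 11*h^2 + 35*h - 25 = (h - 5)*(h^2 - 6*h + 5) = (h - 5)*(h - 1)*(h - 5)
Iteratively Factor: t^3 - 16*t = (t + 4)*(t^2 - 4*t) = t*(t + 4)*(t - 4)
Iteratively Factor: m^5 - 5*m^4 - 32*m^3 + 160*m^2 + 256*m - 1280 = (m + 4)*(m^4 - 9*m^3 + 4*m^2 + 144*m - 320) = (m - 5)*(m + 4)*(m^3 - 4*m^2 - 16*m + 64) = (m - 5)*(m - 4)*(m + 4)*(m^2 - 16) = (m - 5)*(m - 4)^2*(m + 4)*(m + 4)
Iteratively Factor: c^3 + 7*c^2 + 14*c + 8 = (c + 2)*(c^2 + 5*c + 4) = (c + 1)*(c + 2)*(c + 4)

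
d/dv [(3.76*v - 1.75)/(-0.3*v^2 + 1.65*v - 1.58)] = (1.128*v^2 - 1.05*v - 3.0533)/(0.09*v^4 - 0.99*v^3 + 3.6705*v^2 - 5.214*v + 2.4964)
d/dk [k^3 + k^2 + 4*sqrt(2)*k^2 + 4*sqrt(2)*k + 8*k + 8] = 3*k^2 + 2*k + 8*sqrt(2)*k + 4*sqrt(2) + 8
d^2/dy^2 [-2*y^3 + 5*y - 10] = -12*y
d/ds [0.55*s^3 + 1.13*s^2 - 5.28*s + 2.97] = 1.65*s^2 + 2.26*s - 5.28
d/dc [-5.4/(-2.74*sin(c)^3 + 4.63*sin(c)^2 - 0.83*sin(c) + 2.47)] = (-44.388*sin(c)^2 + 50.004*sin(c) - 4.482)*cos(c)/(2.74*sin(c)^3 - 4.63*sin(c)^2 + 0.83*sin(c) - 2.47)^2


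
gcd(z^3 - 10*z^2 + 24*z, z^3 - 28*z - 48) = z - 6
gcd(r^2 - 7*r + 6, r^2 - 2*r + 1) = r - 1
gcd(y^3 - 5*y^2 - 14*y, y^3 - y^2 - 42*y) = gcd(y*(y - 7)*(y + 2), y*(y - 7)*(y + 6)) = y^2 - 7*y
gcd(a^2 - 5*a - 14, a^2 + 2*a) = a + 2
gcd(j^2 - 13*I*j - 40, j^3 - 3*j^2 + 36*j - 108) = 1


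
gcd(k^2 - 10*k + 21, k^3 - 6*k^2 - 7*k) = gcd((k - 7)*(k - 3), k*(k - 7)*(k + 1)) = k - 7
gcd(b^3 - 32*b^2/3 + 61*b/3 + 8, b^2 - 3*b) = b - 3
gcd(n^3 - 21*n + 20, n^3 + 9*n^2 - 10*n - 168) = n - 4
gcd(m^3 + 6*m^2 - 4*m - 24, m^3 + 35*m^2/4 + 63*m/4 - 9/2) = m + 6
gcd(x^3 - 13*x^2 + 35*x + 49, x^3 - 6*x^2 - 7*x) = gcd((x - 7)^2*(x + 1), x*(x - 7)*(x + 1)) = x^2 - 6*x - 7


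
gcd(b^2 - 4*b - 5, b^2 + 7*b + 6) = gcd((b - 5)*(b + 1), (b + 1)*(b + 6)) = b + 1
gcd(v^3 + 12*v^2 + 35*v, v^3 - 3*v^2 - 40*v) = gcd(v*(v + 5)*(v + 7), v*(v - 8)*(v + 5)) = v^2 + 5*v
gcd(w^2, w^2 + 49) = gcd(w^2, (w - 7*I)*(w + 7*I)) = 1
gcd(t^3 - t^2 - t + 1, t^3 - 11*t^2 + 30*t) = 1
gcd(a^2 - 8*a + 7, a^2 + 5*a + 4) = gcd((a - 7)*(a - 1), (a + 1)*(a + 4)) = 1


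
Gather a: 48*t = 48*t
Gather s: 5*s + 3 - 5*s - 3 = 0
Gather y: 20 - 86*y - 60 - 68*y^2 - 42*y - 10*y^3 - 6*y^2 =-10*y^3 - 74*y^2 - 128*y - 40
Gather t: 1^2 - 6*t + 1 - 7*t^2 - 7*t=-7*t^2 - 13*t + 2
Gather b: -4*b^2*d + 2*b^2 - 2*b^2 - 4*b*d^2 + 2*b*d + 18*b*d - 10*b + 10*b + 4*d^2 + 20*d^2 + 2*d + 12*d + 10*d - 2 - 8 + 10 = -4*b^2*d + b*(-4*d^2 + 20*d) + 24*d^2 + 24*d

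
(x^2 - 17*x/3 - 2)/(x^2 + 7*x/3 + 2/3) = (x - 6)/(x + 2)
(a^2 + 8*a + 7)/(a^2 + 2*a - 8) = (a^2 + 8*a + 7)/(a^2 + 2*a - 8)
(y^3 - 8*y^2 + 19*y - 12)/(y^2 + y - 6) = (y^3 - 8*y^2 + 19*y - 12)/(y^2 + y - 6)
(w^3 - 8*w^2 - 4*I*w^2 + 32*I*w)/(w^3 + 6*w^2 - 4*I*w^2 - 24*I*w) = (w - 8)/(w + 6)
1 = 1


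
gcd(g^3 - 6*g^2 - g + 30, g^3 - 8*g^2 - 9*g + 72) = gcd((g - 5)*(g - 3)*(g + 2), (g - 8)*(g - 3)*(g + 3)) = g - 3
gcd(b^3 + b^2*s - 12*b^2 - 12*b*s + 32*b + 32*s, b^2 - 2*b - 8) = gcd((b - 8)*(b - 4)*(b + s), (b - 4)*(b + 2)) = b - 4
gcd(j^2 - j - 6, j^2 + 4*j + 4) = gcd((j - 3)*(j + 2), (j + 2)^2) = j + 2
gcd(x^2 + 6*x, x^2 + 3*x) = x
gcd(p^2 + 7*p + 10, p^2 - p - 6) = p + 2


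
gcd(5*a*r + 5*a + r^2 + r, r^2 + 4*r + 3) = r + 1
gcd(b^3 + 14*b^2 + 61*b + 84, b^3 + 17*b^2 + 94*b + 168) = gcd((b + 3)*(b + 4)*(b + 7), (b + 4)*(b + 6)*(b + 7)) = b^2 + 11*b + 28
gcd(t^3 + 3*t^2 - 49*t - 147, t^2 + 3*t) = t + 3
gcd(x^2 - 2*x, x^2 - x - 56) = 1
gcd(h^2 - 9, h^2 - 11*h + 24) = h - 3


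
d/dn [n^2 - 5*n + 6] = 2*n - 5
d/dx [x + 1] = 1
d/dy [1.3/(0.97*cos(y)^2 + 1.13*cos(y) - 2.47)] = (2.522*cos(y) + 1.469)*sin(y)/(0.97*cos(y)^2 + 1.13*cos(y) - 2.47)^2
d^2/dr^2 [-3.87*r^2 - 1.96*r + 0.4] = -7.74000000000000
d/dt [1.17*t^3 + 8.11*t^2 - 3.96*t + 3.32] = 3.51*t^2 + 16.22*t - 3.96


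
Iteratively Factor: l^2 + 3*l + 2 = (l + 1)*(l + 2)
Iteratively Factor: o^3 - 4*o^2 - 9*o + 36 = (o - 3)*(o^2 - o - 12) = (o - 3)*(o + 3)*(o - 4)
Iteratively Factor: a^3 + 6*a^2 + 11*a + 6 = (a + 1)*(a^2 + 5*a + 6) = (a + 1)*(a + 2)*(a + 3)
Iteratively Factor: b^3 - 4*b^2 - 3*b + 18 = (b - 3)*(b^2 - b - 6) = (b - 3)^2*(b + 2)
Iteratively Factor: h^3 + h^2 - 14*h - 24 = (h + 3)*(h^2 - 2*h - 8) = (h - 4)*(h + 3)*(h + 2)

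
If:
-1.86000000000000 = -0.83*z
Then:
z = 2.24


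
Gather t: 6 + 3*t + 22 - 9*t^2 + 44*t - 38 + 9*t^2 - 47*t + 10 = 0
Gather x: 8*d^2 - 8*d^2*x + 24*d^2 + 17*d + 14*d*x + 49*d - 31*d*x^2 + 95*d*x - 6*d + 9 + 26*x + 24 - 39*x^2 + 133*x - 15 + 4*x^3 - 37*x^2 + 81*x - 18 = 32*d^2 + 60*d + 4*x^3 + x^2*(-31*d - 76) + x*(-8*d^2 + 109*d + 240)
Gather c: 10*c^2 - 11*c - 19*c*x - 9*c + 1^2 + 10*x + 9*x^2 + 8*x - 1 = 10*c^2 + c*(-19*x - 20) + 9*x^2 + 18*x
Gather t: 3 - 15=-12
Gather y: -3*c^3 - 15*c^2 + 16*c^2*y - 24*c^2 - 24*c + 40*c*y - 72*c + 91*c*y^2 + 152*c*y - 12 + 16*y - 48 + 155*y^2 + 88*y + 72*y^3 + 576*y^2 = -3*c^3 - 39*c^2 - 96*c + 72*y^3 + y^2*(91*c + 731) + y*(16*c^2 + 192*c + 104) - 60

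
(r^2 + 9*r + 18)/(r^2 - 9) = (r + 6)/(r - 3)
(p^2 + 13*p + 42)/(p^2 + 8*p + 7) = (p + 6)/(p + 1)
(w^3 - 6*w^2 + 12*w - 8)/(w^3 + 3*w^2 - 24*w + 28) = (w - 2)/(w + 7)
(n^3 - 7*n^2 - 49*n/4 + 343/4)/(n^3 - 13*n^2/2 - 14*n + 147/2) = (n - 7/2)/(n - 3)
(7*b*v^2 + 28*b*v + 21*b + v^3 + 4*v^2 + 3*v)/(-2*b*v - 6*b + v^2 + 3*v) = (7*b*v + 7*b + v^2 + v)/(-2*b + v)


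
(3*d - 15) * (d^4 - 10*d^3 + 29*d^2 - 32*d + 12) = 3*d^5 - 45*d^4 + 237*d^3 - 531*d^2 + 516*d - 180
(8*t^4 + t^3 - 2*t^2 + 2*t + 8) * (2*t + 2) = 16*t^5 + 18*t^4 - 2*t^3 + 20*t + 16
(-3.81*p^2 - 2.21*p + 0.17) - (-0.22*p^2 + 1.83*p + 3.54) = -3.59*p^2 - 4.04*p - 3.37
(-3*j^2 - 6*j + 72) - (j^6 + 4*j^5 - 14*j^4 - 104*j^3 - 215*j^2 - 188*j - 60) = -j^6 - 4*j^5 + 14*j^4 + 104*j^3 + 212*j^2 + 182*j + 132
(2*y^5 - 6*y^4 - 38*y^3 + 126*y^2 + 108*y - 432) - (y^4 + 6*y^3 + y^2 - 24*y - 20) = 2*y^5 - 7*y^4 - 44*y^3 + 125*y^2 + 132*y - 412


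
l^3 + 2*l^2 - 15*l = l*(l - 3)*(l + 5)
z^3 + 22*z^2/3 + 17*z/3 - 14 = (z - 1)*(z + 7/3)*(z + 6)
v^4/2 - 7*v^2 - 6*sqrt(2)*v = v*(v/2 + sqrt(2)/2)*(v - 3*sqrt(2))*(v + 2*sqrt(2))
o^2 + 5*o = o*(o + 5)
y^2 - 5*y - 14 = (y - 7)*(y + 2)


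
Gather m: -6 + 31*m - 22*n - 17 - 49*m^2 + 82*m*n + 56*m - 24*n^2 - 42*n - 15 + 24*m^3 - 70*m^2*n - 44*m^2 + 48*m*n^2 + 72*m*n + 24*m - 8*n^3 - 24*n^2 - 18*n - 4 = 24*m^3 + m^2*(-70*n - 93) + m*(48*n^2 + 154*n + 111) - 8*n^3 - 48*n^2 - 82*n - 42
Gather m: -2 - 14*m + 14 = 12 - 14*m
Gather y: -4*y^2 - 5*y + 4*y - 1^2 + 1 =-4*y^2 - y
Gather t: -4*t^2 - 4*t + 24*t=-4*t^2 + 20*t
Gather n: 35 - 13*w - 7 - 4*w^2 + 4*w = -4*w^2 - 9*w + 28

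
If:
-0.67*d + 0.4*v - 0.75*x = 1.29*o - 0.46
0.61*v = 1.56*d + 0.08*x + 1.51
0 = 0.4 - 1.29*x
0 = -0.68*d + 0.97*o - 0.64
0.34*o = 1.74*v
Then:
No Solution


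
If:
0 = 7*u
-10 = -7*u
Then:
No Solution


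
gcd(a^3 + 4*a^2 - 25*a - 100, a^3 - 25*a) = a^2 - 25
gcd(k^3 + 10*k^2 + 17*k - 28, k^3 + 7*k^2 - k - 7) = k^2 + 6*k - 7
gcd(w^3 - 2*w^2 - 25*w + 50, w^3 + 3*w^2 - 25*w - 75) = w^2 - 25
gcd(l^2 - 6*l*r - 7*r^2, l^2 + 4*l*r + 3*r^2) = l + r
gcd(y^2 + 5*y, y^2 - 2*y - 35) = y + 5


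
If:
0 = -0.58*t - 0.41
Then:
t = -0.71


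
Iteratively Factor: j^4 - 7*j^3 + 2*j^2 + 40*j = (j - 5)*(j^3 - 2*j^2 - 8*j) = j*(j - 5)*(j^2 - 2*j - 8) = j*(j - 5)*(j - 4)*(j + 2)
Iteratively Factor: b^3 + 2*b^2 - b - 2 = (b + 1)*(b^2 + b - 2) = (b + 1)*(b + 2)*(b - 1)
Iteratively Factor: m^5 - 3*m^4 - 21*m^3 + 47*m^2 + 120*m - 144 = (m - 1)*(m^4 - 2*m^3 - 23*m^2 + 24*m + 144) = (m - 4)*(m - 1)*(m^3 + 2*m^2 - 15*m - 36) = (m - 4)*(m - 1)*(m + 3)*(m^2 - m - 12) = (m - 4)^2*(m - 1)*(m + 3)*(m + 3)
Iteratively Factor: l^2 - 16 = (l + 4)*(l - 4)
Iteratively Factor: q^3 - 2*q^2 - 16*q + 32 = (q + 4)*(q^2 - 6*q + 8) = (q - 4)*(q + 4)*(q - 2)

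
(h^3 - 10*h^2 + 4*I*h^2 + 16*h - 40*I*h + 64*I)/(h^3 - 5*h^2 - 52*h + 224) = (h^2 + h*(-2 + 4*I) - 8*I)/(h^2 + 3*h - 28)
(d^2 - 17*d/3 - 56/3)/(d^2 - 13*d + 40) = (d + 7/3)/(d - 5)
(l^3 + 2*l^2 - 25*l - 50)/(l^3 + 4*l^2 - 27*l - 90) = (l^2 + 7*l + 10)/(l^2 + 9*l + 18)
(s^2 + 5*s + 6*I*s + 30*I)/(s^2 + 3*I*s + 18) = (s + 5)/(s - 3*I)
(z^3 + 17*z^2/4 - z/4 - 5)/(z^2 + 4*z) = z + 1/4 - 5/(4*z)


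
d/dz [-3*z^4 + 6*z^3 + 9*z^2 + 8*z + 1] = -12*z^3 + 18*z^2 + 18*z + 8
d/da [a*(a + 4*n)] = 2*a + 4*n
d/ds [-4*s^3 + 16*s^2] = 4*s*(8 - 3*s)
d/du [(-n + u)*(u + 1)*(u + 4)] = -2*n*u - 5*n + 3*u^2 + 10*u + 4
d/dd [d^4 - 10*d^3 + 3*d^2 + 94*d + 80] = 4*d^3 - 30*d^2 + 6*d + 94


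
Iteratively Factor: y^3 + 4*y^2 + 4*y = (y)*(y^2 + 4*y + 4) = y*(y + 2)*(y + 2)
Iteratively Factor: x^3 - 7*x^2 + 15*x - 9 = (x - 3)*(x^2 - 4*x + 3) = (x - 3)^2*(x - 1)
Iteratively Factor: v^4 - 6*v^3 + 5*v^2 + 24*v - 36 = (v - 2)*(v^3 - 4*v^2 - 3*v + 18) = (v - 2)*(v + 2)*(v^2 - 6*v + 9) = (v - 3)*(v - 2)*(v + 2)*(v - 3)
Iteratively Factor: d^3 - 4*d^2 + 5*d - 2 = (d - 1)*(d^2 - 3*d + 2) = (d - 1)^2*(d - 2)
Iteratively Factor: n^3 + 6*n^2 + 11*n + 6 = (n + 1)*(n^2 + 5*n + 6) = (n + 1)*(n + 3)*(n + 2)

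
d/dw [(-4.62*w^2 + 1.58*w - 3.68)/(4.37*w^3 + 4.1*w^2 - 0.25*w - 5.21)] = (20.1894*w^4 - 13.8092*w^3 + 42.9218*w^2 + 78.3164*w - 9.1518)/(19.0969*w^6 + 35.834*w^5 + 14.625*w^4 - 47.5854*w^3 - 42.6595*w^2 + 2.605*w + 27.1441)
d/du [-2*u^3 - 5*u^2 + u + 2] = -6*u^2 - 10*u + 1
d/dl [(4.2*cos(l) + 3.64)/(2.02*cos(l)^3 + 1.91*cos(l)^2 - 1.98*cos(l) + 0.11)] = (16.968*cos(l)^3 + 30.0804*cos(l)^2 + 13.9048*cos(l) - 7.6692)*sin(l)/(4.0804*cos(l)^6 + 7.7164*cos(l)^5 - 4.3511*cos(l)^4 - 7.1192*cos(l)^3 + 4.3406*cos(l)^2 - 0.4356*cos(l) + 0.0121)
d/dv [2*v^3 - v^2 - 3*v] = 6*v^2 - 2*v - 3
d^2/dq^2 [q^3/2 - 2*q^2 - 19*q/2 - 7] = 3*q - 4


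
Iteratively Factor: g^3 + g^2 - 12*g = (g)*(g^2 + g - 12) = g*(g - 3)*(g + 4)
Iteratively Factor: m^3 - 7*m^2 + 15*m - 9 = (m - 3)*(m^2 - 4*m + 3) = (m - 3)^2*(m - 1)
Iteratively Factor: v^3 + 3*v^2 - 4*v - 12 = (v - 2)*(v^2 + 5*v + 6) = (v - 2)*(v + 3)*(v + 2)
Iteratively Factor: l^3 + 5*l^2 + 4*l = (l + 4)*(l^2 + l) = l*(l + 4)*(l + 1)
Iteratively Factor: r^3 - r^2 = (r)*(r^2 - r) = r^2*(r - 1)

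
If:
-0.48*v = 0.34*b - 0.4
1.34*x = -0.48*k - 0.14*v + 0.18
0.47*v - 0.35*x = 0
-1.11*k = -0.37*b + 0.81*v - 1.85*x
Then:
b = 1.18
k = 0.39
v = -0.00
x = -0.00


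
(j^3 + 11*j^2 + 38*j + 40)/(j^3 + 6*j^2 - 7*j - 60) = (j + 2)/(j - 3)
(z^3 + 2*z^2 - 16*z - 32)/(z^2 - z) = (z^3 + 2*z^2 - 16*z - 32)/(z*(z - 1))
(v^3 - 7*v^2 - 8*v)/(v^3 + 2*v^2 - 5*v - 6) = v*(v - 8)/(v^2 + v - 6)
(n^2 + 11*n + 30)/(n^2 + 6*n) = (n + 5)/n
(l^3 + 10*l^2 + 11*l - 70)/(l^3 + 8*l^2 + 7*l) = (l^2 + 3*l - 10)/(l*(l + 1))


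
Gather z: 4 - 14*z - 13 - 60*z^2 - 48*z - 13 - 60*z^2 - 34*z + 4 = -120*z^2 - 96*z - 18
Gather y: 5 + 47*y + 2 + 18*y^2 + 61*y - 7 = 18*y^2 + 108*y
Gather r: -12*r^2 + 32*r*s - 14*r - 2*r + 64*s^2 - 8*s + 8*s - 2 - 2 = -12*r^2 + r*(32*s - 16) + 64*s^2 - 4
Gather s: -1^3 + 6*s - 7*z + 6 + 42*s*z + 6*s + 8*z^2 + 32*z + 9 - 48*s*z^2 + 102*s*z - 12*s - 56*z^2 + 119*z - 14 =s*(-48*z^2 + 144*z) - 48*z^2 + 144*z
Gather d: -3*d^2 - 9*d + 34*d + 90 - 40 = -3*d^2 + 25*d + 50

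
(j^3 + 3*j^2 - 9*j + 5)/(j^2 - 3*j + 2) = (j^2 + 4*j - 5)/(j - 2)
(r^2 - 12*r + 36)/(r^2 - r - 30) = (r - 6)/(r + 5)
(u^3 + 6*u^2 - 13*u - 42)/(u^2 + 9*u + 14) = u - 3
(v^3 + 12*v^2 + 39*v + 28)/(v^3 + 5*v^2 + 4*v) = (v + 7)/v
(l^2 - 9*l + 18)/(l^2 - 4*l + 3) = (l - 6)/(l - 1)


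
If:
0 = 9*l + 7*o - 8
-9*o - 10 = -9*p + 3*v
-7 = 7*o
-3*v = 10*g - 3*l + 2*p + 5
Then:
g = -11*v/30 - 1/45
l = 5/3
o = -1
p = v/3 + 1/9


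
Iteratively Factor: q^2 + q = (q + 1)*(q)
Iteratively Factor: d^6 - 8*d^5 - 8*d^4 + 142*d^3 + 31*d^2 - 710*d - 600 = (d + 2)*(d^5 - 10*d^4 + 12*d^3 + 118*d^2 - 205*d - 300) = (d - 5)*(d + 2)*(d^4 - 5*d^3 - 13*d^2 + 53*d + 60) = (d - 5)*(d - 4)*(d + 2)*(d^3 - d^2 - 17*d - 15) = (d - 5)*(d - 4)*(d + 1)*(d + 2)*(d^2 - 2*d - 15) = (d - 5)*(d - 4)*(d + 1)*(d + 2)*(d + 3)*(d - 5)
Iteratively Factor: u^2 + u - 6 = (u + 3)*(u - 2)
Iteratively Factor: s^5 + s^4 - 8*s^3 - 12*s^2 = (s + 2)*(s^4 - s^3 - 6*s^2) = (s - 3)*(s + 2)*(s^3 + 2*s^2) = s*(s - 3)*(s + 2)*(s^2 + 2*s) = s^2*(s - 3)*(s + 2)*(s + 2)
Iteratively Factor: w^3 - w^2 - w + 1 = (w + 1)*(w^2 - 2*w + 1) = (w - 1)*(w + 1)*(w - 1)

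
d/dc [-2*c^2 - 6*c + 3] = -4*c - 6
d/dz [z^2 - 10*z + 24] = 2*z - 10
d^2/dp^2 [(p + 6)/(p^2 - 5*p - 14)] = 2*((-3*p - 1)*(-p^2 + 5*p + 14) - (p + 6)*(2*p - 5)^2)/(-p^2 + 5*p + 14)^3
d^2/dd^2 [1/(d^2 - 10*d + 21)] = 2*(-d^2 + 10*d + 4*(d - 5)^2 - 21)/(d^2 - 10*d + 21)^3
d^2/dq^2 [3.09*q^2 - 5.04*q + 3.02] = 6.18000000000000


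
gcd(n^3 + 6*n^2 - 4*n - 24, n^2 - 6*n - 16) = n + 2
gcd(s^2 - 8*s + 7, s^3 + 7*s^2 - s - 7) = s - 1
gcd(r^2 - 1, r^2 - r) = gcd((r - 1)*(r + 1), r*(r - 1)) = r - 1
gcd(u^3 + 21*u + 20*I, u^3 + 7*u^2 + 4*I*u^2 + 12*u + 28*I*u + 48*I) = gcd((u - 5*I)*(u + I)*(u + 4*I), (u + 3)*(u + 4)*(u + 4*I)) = u + 4*I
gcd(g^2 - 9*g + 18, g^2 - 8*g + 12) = g - 6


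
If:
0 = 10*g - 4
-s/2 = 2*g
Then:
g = 2/5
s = -8/5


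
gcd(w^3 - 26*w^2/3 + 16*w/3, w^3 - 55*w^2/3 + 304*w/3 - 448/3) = w - 8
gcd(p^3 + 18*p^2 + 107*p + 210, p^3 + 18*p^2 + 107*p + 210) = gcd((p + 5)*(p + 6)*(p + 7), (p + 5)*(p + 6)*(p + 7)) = p^3 + 18*p^2 + 107*p + 210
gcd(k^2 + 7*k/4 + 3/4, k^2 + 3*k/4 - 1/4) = k + 1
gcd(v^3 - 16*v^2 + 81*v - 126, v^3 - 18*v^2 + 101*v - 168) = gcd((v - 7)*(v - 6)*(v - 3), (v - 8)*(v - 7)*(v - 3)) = v^2 - 10*v + 21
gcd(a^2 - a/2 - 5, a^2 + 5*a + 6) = a + 2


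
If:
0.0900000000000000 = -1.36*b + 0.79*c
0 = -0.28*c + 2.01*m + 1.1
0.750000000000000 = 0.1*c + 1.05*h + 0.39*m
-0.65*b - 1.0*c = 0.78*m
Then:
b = 0.12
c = 0.32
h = 0.87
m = -0.50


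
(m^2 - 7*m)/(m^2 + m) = (m - 7)/(m + 1)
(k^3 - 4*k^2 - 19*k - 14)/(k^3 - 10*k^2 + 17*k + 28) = (k + 2)/(k - 4)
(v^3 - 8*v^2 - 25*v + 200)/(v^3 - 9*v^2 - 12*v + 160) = (v + 5)/(v + 4)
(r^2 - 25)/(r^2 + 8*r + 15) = (r - 5)/(r + 3)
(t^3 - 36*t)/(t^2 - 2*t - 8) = t*(36 - t^2)/(-t^2 + 2*t + 8)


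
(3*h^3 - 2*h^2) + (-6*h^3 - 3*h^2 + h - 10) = -3*h^3 - 5*h^2 + h - 10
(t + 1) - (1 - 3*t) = 4*t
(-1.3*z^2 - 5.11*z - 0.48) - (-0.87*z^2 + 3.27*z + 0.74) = -0.43*z^2 - 8.38*z - 1.22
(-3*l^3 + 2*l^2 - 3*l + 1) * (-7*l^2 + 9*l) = 21*l^5 - 41*l^4 + 39*l^3 - 34*l^2 + 9*l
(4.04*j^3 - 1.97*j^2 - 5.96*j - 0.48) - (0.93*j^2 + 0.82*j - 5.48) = 4.04*j^3 - 2.9*j^2 - 6.78*j + 5.0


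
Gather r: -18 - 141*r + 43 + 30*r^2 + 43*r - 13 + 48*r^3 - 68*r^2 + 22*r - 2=48*r^3 - 38*r^2 - 76*r + 10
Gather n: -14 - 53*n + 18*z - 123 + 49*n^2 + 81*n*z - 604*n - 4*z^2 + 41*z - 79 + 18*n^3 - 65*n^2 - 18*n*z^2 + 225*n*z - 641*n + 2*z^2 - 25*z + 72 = 18*n^3 - 16*n^2 + n*(-18*z^2 + 306*z - 1298) - 2*z^2 + 34*z - 144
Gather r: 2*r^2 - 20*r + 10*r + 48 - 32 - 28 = 2*r^2 - 10*r - 12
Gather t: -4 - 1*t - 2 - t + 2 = -2*t - 4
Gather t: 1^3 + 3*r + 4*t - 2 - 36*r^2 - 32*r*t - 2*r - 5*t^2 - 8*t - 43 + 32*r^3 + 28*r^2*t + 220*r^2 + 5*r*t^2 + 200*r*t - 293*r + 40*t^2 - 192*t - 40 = 32*r^3 + 184*r^2 - 292*r + t^2*(5*r + 35) + t*(28*r^2 + 168*r - 196) - 84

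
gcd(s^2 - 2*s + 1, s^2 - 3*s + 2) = s - 1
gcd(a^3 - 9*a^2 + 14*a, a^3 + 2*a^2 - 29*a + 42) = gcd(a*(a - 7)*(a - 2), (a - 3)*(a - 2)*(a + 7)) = a - 2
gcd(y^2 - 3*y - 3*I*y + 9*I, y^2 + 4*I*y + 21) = y - 3*I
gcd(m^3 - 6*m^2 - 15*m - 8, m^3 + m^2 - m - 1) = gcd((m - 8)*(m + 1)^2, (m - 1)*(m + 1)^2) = m^2 + 2*m + 1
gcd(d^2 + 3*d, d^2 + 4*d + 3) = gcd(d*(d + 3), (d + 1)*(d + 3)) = d + 3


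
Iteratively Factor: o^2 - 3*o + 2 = (o - 1)*(o - 2)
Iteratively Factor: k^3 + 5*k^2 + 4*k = (k + 4)*(k^2 + k) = k*(k + 4)*(k + 1)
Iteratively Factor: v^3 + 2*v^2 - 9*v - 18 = (v + 3)*(v^2 - v - 6) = (v + 2)*(v + 3)*(v - 3)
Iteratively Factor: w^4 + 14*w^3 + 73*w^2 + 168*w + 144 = (w + 4)*(w^3 + 10*w^2 + 33*w + 36) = (w + 3)*(w + 4)*(w^2 + 7*w + 12) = (w + 3)^2*(w + 4)*(w + 4)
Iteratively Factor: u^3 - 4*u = (u - 2)*(u^2 + 2*u) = u*(u - 2)*(u + 2)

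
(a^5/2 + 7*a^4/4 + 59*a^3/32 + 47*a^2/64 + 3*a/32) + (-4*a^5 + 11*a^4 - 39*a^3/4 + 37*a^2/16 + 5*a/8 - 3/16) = -7*a^5/2 + 51*a^4/4 - 253*a^3/32 + 195*a^2/64 + 23*a/32 - 3/16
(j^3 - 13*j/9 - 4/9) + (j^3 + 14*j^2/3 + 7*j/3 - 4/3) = 2*j^3 + 14*j^2/3 + 8*j/9 - 16/9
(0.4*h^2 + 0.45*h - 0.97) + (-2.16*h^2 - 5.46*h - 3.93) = -1.76*h^2 - 5.01*h - 4.9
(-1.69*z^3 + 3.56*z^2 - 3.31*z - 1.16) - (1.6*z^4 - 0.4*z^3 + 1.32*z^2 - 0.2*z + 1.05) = -1.6*z^4 - 1.29*z^3 + 2.24*z^2 - 3.11*z - 2.21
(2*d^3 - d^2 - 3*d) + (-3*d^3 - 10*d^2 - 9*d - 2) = -d^3 - 11*d^2 - 12*d - 2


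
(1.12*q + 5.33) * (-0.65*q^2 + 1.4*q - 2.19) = -0.728*q^3 - 1.8965*q^2 + 5.0092*q - 11.6727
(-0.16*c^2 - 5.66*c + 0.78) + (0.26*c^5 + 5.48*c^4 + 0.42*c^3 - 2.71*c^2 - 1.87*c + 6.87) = 0.26*c^5 + 5.48*c^4 + 0.42*c^3 - 2.87*c^2 - 7.53*c + 7.65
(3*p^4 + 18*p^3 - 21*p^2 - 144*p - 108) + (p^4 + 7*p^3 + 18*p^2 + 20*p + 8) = 4*p^4 + 25*p^3 - 3*p^2 - 124*p - 100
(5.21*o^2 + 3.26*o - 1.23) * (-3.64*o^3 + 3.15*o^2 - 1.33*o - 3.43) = -18.9644*o^5 + 4.5451*o^4 + 7.8169*o^3 - 26.0806*o^2 - 9.5459*o + 4.2189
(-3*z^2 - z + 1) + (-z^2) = -4*z^2 - z + 1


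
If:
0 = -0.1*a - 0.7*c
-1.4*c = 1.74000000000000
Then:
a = 8.70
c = -1.24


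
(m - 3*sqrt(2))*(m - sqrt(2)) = m^2 - 4*sqrt(2)*m + 6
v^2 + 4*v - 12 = (v - 2)*(v + 6)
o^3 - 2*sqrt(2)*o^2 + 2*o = o*(o - sqrt(2))^2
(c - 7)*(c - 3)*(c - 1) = c^3 - 11*c^2 + 31*c - 21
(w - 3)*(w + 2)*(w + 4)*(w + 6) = w^4 + 9*w^3 + 8*w^2 - 84*w - 144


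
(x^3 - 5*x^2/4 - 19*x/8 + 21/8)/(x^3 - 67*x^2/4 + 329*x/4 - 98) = (2*x^2 + x - 3)/(2*(x^2 - 15*x + 56))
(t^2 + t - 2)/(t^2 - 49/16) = 16*(t^2 + t - 2)/(16*t^2 - 49)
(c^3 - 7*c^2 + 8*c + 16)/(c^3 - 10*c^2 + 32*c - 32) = (c + 1)/(c - 2)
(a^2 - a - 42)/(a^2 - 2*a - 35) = (a + 6)/(a + 5)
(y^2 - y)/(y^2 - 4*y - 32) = y*(1 - y)/(-y^2 + 4*y + 32)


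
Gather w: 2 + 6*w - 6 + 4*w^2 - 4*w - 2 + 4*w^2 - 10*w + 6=8*w^2 - 8*w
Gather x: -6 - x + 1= -x - 5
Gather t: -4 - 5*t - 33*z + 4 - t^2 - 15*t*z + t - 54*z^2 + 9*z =-t^2 + t*(-15*z - 4) - 54*z^2 - 24*z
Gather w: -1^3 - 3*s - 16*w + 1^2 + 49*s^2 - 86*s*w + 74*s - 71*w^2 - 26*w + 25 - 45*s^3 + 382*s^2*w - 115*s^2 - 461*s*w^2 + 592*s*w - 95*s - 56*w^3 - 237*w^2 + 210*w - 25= -45*s^3 - 66*s^2 - 24*s - 56*w^3 + w^2*(-461*s - 308) + w*(382*s^2 + 506*s + 168)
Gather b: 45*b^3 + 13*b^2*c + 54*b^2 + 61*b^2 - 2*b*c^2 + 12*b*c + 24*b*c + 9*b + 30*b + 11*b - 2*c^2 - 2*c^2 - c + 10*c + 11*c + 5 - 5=45*b^3 + b^2*(13*c + 115) + b*(-2*c^2 + 36*c + 50) - 4*c^2 + 20*c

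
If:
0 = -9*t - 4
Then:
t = -4/9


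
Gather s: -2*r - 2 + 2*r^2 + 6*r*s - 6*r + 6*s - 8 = 2*r^2 - 8*r + s*(6*r + 6) - 10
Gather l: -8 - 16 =-24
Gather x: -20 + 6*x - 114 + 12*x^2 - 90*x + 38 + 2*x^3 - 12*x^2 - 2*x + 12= 2*x^3 - 86*x - 84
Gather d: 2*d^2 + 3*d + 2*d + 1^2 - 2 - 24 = 2*d^2 + 5*d - 25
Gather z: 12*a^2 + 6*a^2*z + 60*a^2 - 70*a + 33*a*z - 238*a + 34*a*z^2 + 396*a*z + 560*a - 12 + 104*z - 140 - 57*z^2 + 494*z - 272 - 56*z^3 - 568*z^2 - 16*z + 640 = 72*a^2 + 252*a - 56*z^3 + z^2*(34*a - 625) + z*(6*a^2 + 429*a + 582) + 216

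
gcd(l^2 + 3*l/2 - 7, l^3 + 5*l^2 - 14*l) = l - 2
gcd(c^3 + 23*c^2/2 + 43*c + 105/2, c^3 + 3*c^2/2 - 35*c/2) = c + 5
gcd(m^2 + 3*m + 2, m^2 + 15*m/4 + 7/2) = m + 2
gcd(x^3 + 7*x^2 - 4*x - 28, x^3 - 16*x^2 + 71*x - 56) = 1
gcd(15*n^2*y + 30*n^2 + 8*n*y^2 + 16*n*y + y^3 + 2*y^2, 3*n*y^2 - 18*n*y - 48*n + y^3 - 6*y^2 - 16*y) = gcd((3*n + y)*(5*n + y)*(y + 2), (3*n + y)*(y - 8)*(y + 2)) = 3*n*y + 6*n + y^2 + 2*y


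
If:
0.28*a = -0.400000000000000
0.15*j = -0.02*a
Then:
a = -1.43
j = 0.19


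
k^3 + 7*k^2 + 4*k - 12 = (k - 1)*(k + 2)*(k + 6)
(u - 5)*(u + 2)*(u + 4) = u^3 + u^2 - 22*u - 40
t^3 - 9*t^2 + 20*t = t*(t - 5)*(t - 4)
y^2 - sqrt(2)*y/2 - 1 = (y - sqrt(2))*(y + sqrt(2)/2)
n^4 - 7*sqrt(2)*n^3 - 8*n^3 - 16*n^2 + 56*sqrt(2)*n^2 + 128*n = n*(n - 8)*(n - 8*sqrt(2))*(n + sqrt(2))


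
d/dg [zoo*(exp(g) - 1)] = zoo*exp(g)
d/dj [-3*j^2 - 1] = -6*j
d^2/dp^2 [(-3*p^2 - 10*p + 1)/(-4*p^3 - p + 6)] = 2*(48*p^6 + 480*p^5 - 132*p^4 + 464*p^3 + 1428*p^2 - 72*p + 167)/(64*p^9 + 48*p^7 - 288*p^6 + 12*p^5 - 144*p^4 + 433*p^3 - 18*p^2 + 108*p - 216)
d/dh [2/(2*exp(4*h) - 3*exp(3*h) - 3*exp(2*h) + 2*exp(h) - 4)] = (-16*exp(3*h) + 18*exp(2*h) + 12*exp(h) - 4)*exp(h)/(-2*exp(4*h) + 3*exp(3*h) + 3*exp(2*h) - 2*exp(h) + 4)^2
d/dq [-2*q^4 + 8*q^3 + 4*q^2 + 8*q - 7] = -8*q^3 + 24*q^2 + 8*q + 8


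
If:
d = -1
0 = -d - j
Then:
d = -1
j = 1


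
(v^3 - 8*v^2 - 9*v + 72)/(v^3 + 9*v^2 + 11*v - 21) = (v^2 - 11*v + 24)/(v^2 + 6*v - 7)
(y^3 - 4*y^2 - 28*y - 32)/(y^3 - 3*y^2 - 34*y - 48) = (y + 2)/(y + 3)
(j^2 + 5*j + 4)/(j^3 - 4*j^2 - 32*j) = (j + 1)/(j*(j - 8))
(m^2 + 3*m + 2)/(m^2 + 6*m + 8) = (m + 1)/(m + 4)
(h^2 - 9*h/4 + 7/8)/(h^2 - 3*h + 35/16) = 2*(2*h - 1)/(4*h - 5)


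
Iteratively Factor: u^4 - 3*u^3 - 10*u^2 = (u - 5)*(u^3 + 2*u^2) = (u - 5)*(u + 2)*(u^2) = u*(u - 5)*(u + 2)*(u)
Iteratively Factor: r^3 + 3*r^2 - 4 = (r + 2)*(r^2 + r - 2) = (r + 2)^2*(r - 1)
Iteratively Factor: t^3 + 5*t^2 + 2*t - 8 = (t - 1)*(t^2 + 6*t + 8) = (t - 1)*(t + 2)*(t + 4)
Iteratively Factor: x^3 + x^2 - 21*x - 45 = (x + 3)*(x^2 - 2*x - 15) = (x - 5)*(x + 3)*(x + 3)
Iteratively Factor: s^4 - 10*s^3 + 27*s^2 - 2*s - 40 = (s - 4)*(s^3 - 6*s^2 + 3*s + 10) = (s - 4)*(s + 1)*(s^2 - 7*s + 10) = (s - 4)*(s - 2)*(s + 1)*(s - 5)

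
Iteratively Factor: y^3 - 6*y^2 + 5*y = (y)*(y^2 - 6*y + 5) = y*(y - 1)*(y - 5)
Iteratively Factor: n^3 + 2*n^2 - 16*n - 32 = (n - 4)*(n^2 + 6*n + 8) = (n - 4)*(n + 4)*(n + 2)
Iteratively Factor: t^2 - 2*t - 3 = (t + 1)*(t - 3)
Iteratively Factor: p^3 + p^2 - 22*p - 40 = (p + 4)*(p^2 - 3*p - 10) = (p + 2)*(p + 4)*(p - 5)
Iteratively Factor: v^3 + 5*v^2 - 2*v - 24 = (v + 4)*(v^2 + v - 6) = (v - 2)*(v + 4)*(v + 3)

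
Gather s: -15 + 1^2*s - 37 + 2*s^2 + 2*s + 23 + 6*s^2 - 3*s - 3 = 8*s^2 - 32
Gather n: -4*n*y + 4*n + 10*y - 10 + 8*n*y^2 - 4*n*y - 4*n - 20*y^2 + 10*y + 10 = n*(8*y^2 - 8*y) - 20*y^2 + 20*y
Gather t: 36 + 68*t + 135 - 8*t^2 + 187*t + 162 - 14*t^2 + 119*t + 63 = -22*t^2 + 374*t + 396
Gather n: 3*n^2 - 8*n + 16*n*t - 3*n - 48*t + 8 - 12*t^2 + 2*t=3*n^2 + n*(16*t - 11) - 12*t^2 - 46*t + 8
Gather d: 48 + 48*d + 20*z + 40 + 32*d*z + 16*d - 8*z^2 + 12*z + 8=d*(32*z + 64) - 8*z^2 + 32*z + 96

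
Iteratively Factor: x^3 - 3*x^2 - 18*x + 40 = (x - 5)*(x^2 + 2*x - 8) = (x - 5)*(x + 4)*(x - 2)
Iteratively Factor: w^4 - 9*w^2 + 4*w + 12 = (w + 1)*(w^3 - w^2 - 8*w + 12) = (w + 1)*(w + 3)*(w^2 - 4*w + 4) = (w - 2)*(w + 1)*(w + 3)*(w - 2)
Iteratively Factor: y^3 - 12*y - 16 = (y + 2)*(y^2 - 2*y - 8) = (y - 4)*(y + 2)*(y + 2)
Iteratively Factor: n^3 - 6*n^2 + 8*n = (n)*(n^2 - 6*n + 8) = n*(n - 4)*(n - 2)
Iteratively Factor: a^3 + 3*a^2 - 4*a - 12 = (a - 2)*(a^2 + 5*a + 6) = (a - 2)*(a + 2)*(a + 3)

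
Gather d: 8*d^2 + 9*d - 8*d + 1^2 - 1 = 8*d^2 + d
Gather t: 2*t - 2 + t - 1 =3*t - 3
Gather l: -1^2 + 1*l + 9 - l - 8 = 0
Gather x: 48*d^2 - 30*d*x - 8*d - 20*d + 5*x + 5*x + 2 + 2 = 48*d^2 - 28*d + x*(10 - 30*d) + 4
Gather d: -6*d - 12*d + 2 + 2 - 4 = -18*d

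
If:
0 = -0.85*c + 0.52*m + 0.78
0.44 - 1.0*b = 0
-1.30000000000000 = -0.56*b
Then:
No Solution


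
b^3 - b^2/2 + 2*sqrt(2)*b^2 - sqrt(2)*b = b*(b - 1/2)*(b + 2*sqrt(2))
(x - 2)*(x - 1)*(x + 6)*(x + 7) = x^4 + 10*x^3 + 5*x^2 - 100*x + 84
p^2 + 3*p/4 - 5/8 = (p - 1/2)*(p + 5/4)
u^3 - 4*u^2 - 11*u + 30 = (u - 5)*(u - 2)*(u + 3)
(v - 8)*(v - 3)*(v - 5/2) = v^3 - 27*v^2/2 + 103*v/2 - 60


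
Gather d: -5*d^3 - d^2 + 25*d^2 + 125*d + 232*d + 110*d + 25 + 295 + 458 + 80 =-5*d^3 + 24*d^2 + 467*d + 858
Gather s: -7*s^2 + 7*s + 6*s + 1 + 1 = -7*s^2 + 13*s + 2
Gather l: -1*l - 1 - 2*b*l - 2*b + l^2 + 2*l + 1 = -2*b + l^2 + l*(1 - 2*b)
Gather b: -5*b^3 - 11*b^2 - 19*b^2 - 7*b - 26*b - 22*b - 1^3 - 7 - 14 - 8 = -5*b^3 - 30*b^2 - 55*b - 30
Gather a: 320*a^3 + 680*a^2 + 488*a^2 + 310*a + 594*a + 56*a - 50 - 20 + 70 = 320*a^3 + 1168*a^2 + 960*a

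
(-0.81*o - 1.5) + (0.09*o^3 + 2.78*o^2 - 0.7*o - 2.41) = 0.09*o^3 + 2.78*o^2 - 1.51*o - 3.91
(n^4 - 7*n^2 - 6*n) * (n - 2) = n^5 - 2*n^4 - 7*n^3 + 8*n^2 + 12*n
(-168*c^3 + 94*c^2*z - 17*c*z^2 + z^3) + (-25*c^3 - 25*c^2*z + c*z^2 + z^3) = -193*c^3 + 69*c^2*z - 16*c*z^2 + 2*z^3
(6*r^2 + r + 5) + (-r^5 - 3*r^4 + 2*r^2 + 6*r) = -r^5 - 3*r^4 + 8*r^2 + 7*r + 5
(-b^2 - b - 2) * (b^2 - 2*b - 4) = -b^4 + b^3 + 4*b^2 + 8*b + 8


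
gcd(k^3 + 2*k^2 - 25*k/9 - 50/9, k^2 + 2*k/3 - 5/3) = k + 5/3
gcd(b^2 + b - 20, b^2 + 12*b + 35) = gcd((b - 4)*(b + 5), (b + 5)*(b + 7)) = b + 5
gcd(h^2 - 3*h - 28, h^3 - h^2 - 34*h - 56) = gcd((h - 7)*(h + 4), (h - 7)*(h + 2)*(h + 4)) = h^2 - 3*h - 28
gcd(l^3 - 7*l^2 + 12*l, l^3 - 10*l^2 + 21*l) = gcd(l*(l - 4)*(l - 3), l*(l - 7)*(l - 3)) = l^2 - 3*l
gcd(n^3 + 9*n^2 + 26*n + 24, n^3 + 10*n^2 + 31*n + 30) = n^2 + 5*n + 6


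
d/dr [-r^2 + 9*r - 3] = 9 - 2*r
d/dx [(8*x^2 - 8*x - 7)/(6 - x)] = (-8*x^2 + 96*x - 55)/(x^2 - 12*x + 36)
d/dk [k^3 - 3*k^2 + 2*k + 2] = 3*k^2 - 6*k + 2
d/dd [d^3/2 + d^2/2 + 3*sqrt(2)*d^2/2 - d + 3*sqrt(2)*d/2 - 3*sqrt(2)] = 3*d^2/2 + d + 3*sqrt(2)*d - 1 + 3*sqrt(2)/2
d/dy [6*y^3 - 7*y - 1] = 18*y^2 - 7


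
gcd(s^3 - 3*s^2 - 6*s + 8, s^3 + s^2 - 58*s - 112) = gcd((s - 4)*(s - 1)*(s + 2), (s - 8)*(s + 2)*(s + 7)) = s + 2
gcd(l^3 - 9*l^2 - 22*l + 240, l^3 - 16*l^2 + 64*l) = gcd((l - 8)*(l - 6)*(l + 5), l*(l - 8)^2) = l - 8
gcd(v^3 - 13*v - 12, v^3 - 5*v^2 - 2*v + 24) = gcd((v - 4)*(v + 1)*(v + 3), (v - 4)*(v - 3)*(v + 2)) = v - 4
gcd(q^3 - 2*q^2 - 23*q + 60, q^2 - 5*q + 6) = q - 3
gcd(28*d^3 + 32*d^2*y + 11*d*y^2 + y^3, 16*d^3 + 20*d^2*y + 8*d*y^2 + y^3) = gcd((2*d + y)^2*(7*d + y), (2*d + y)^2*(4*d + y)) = 4*d^2 + 4*d*y + y^2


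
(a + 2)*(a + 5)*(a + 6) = a^3 + 13*a^2 + 52*a + 60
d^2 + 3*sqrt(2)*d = d*(d + 3*sqrt(2))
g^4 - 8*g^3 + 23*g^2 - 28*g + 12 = (g - 3)*(g - 2)^2*(g - 1)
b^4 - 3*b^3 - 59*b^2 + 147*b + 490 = (b - 7)*(b - 5)*(b + 2)*(b + 7)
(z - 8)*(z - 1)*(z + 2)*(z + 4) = z^4 - 3*z^3 - 38*z^2 - 24*z + 64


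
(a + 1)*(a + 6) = a^2 + 7*a + 6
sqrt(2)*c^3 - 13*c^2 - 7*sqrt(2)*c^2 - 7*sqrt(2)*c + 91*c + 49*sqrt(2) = (c - 7)*(c - 7*sqrt(2))*(sqrt(2)*c + 1)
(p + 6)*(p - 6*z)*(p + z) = p^3 - 5*p^2*z + 6*p^2 - 6*p*z^2 - 30*p*z - 36*z^2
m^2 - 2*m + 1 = (m - 1)^2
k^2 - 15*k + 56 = (k - 8)*(k - 7)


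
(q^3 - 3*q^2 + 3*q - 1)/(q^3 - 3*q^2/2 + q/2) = 2*(q^2 - 2*q + 1)/(q*(2*q - 1))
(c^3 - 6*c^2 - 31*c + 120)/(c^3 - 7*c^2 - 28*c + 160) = (c - 3)/(c - 4)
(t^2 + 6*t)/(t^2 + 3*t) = (t + 6)/(t + 3)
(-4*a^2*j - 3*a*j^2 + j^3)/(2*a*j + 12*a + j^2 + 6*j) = j*(-4*a^2 - 3*a*j + j^2)/(2*a*j + 12*a + j^2 + 6*j)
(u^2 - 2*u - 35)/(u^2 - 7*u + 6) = (u^2 - 2*u - 35)/(u^2 - 7*u + 6)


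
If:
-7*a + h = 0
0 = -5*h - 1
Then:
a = -1/35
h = -1/5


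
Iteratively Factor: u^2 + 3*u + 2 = (u + 2)*(u + 1)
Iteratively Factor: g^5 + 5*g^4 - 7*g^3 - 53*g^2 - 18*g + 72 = (g - 1)*(g^4 + 6*g^3 - g^2 - 54*g - 72) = (g - 1)*(g + 2)*(g^3 + 4*g^2 - 9*g - 36) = (g - 1)*(g + 2)*(g + 4)*(g^2 - 9) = (g - 3)*(g - 1)*(g + 2)*(g + 4)*(g + 3)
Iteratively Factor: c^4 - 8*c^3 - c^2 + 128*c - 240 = (c + 4)*(c^3 - 12*c^2 + 47*c - 60) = (c - 3)*(c + 4)*(c^2 - 9*c + 20) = (c - 5)*(c - 3)*(c + 4)*(c - 4)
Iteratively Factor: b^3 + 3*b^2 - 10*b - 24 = (b - 3)*(b^2 + 6*b + 8) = (b - 3)*(b + 4)*(b + 2)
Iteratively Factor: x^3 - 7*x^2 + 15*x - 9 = (x - 3)*(x^2 - 4*x + 3) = (x - 3)^2*(x - 1)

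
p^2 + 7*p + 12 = (p + 3)*(p + 4)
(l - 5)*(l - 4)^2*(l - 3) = l^4 - 16*l^3 + 95*l^2 - 248*l + 240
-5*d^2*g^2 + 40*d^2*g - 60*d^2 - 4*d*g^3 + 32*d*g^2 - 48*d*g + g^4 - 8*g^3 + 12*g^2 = (-5*d + g)*(d + g)*(g - 6)*(g - 2)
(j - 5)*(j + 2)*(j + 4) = j^3 + j^2 - 22*j - 40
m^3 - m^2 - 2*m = m*(m - 2)*(m + 1)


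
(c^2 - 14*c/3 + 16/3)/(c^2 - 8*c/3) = (c - 2)/c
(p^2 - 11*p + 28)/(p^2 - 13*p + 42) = (p - 4)/(p - 6)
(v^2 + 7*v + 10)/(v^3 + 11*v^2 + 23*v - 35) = (v + 2)/(v^2 + 6*v - 7)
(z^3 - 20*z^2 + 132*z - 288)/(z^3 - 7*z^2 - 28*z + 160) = (z^2 - 12*z + 36)/(z^2 + z - 20)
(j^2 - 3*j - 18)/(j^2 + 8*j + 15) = (j - 6)/(j + 5)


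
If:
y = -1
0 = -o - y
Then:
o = 1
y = -1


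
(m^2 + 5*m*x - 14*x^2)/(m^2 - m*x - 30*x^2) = (-m^2 - 5*m*x + 14*x^2)/(-m^2 + m*x + 30*x^2)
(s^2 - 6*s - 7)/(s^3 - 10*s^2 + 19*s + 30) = (s - 7)/(s^2 - 11*s + 30)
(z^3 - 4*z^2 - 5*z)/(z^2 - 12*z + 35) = z*(z + 1)/(z - 7)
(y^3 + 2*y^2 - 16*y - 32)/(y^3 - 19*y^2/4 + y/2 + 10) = 4*(y^2 + 6*y + 8)/(4*y^2 - 3*y - 10)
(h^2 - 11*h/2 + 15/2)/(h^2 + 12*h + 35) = (2*h^2 - 11*h + 15)/(2*(h^2 + 12*h + 35))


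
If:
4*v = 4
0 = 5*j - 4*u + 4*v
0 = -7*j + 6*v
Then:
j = 6/7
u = 29/14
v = 1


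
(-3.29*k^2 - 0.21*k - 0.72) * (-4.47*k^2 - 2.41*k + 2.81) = 14.7063*k^4 + 8.8676*k^3 - 5.5204*k^2 + 1.1451*k - 2.0232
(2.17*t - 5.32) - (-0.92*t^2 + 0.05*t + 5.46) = 0.92*t^2 + 2.12*t - 10.78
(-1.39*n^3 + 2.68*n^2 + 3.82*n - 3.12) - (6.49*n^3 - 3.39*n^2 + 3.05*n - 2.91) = -7.88*n^3 + 6.07*n^2 + 0.77*n - 0.21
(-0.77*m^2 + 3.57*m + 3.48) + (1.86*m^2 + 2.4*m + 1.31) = 1.09*m^2 + 5.97*m + 4.79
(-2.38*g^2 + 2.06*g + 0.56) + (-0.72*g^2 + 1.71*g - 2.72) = -3.1*g^2 + 3.77*g - 2.16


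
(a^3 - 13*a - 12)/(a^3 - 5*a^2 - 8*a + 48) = (a + 1)/(a - 4)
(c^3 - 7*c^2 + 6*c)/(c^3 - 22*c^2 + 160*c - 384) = c*(c - 1)/(c^2 - 16*c + 64)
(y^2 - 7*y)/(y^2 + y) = (y - 7)/(y + 1)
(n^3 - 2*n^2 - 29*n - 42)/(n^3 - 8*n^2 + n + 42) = (n + 3)/(n - 3)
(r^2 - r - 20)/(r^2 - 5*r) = (r + 4)/r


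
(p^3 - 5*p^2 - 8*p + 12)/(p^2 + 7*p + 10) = (p^2 - 7*p + 6)/(p + 5)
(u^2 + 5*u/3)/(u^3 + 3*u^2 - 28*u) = (u + 5/3)/(u^2 + 3*u - 28)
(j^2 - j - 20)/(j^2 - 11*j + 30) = (j + 4)/(j - 6)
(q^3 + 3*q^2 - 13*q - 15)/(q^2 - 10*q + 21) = (q^2 + 6*q + 5)/(q - 7)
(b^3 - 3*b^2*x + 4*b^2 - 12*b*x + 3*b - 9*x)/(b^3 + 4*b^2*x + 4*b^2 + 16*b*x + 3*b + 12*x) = (b - 3*x)/(b + 4*x)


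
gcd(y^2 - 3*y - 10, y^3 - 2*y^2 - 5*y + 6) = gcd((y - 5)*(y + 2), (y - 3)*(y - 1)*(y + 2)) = y + 2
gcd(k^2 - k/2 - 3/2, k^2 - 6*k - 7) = k + 1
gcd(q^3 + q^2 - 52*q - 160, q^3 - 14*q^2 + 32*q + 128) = q - 8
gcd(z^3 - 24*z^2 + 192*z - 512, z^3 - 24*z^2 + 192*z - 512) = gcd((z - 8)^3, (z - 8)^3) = z^3 - 24*z^2 + 192*z - 512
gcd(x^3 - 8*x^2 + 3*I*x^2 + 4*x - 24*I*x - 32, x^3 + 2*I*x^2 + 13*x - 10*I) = x - I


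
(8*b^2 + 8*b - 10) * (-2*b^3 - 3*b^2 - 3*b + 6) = -16*b^5 - 40*b^4 - 28*b^3 + 54*b^2 + 78*b - 60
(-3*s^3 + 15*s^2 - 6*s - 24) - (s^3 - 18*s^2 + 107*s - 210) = -4*s^3 + 33*s^2 - 113*s + 186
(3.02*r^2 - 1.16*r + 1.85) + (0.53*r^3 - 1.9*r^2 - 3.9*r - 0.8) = 0.53*r^3 + 1.12*r^2 - 5.06*r + 1.05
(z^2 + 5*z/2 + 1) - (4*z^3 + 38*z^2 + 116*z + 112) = -4*z^3 - 37*z^2 - 227*z/2 - 111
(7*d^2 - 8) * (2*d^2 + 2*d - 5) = 14*d^4 + 14*d^3 - 51*d^2 - 16*d + 40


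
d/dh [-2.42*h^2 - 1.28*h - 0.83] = -4.84*h - 1.28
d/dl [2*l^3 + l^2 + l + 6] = 6*l^2 + 2*l + 1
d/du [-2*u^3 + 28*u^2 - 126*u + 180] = -6*u^2 + 56*u - 126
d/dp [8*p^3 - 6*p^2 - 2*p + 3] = 24*p^2 - 12*p - 2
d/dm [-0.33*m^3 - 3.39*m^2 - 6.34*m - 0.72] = -0.99*m^2 - 6.78*m - 6.34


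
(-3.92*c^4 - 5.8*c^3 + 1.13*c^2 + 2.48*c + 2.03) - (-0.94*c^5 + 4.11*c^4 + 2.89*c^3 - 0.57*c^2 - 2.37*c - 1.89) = 0.94*c^5 - 8.03*c^4 - 8.69*c^3 + 1.7*c^2 + 4.85*c + 3.92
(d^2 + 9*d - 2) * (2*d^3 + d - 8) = 2*d^5 + 18*d^4 - 3*d^3 + d^2 - 74*d + 16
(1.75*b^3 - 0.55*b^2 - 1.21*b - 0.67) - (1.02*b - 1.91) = 1.75*b^3 - 0.55*b^2 - 2.23*b + 1.24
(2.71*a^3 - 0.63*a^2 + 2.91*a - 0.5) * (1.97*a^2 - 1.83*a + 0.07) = 5.3387*a^5 - 6.2004*a^4 + 7.0753*a^3 - 6.3544*a^2 + 1.1187*a - 0.035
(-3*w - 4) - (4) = -3*w - 8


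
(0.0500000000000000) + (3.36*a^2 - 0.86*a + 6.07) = 3.36*a^2 - 0.86*a + 6.12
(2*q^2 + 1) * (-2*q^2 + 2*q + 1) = -4*q^4 + 4*q^3 + 2*q + 1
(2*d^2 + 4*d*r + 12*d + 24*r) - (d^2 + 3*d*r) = d^2 + d*r + 12*d + 24*r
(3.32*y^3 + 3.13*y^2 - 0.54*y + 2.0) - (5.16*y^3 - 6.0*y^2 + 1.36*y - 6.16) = -1.84*y^3 + 9.13*y^2 - 1.9*y + 8.16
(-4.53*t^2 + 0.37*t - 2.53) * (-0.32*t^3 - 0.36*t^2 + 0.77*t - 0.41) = 1.4496*t^5 + 1.5124*t^4 - 2.8117*t^3 + 3.053*t^2 - 2.0998*t + 1.0373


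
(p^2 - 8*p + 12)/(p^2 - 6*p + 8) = (p - 6)/(p - 4)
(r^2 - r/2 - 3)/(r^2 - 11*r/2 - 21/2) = (r - 2)/(r - 7)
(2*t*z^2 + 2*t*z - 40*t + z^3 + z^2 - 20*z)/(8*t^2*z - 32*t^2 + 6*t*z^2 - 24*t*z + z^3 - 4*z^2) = (z + 5)/(4*t + z)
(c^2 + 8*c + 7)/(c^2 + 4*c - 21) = (c + 1)/(c - 3)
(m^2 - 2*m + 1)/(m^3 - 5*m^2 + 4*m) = (m - 1)/(m*(m - 4))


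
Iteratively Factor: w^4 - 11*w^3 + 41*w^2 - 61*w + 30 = (w - 2)*(w^3 - 9*w^2 + 23*w - 15) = (w - 2)*(w - 1)*(w^2 - 8*w + 15) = (w - 3)*(w - 2)*(w - 1)*(w - 5)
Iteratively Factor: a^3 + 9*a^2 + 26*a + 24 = (a + 3)*(a^2 + 6*a + 8) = (a + 3)*(a + 4)*(a + 2)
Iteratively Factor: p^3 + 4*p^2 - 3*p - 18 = (p - 2)*(p^2 + 6*p + 9) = (p - 2)*(p + 3)*(p + 3)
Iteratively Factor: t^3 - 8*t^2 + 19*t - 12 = (t - 1)*(t^2 - 7*t + 12) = (t - 3)*(t - 1)*(t - 4)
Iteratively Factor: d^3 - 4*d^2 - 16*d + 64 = (d + 4)*(d^2 - 8*d + 16) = (d - 4)*(d + 4)*(d - 4)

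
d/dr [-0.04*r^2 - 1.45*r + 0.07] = -0.08*r - 1.45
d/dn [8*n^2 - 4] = 16*n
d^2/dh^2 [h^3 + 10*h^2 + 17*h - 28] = 6*h + 20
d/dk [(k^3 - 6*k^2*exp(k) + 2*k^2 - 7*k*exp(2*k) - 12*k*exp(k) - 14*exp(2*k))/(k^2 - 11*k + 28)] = ((2*k - 11)*(-k^3 + 6*k^2*exp(k) - 2*k^2 + 7*k*exp(2*k) + 12*k*exp(k) + 14*exp(2*k)) + (k^2 - 11*k + 28)*(-6*k^2*exp(k) + 3*k^2 - 14*k*exp(2*k) - 24*k*exp(k) + 4*k - 35*exp(2*k) - 12*exp(k)))/(k^2 - 11*k + 28)^2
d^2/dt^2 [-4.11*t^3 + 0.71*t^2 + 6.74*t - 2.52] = 1.42 - 24.66*t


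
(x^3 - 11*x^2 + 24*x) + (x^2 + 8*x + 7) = x^3 - 10*x^2 + 32*x + 7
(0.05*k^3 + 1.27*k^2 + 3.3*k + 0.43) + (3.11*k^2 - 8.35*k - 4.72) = 0.05*k^3 + 4.38*k^2 - 5.05*k - 4.29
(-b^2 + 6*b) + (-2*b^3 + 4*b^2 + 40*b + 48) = -2*b^3 + 3*b^2 + 46*b + 48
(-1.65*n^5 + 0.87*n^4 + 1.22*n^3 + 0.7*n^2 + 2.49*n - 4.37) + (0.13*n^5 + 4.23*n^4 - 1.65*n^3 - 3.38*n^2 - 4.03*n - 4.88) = -1.52*n^5 + 5.1*n^4 - 0.43*n^3 - 2.68*n^2 - 1.54*n - 9.25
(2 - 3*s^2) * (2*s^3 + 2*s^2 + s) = -6*s^5 - 6*s^4 + s^3 + 4*s^2 + 2*s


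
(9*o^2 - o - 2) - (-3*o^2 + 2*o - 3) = 12*o^2 - 3*o + 1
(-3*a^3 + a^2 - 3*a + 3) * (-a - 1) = 3*a^4 + 2*a^3 + 2*a^2 - 3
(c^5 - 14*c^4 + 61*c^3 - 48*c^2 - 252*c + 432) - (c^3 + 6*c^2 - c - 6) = c^5 - 14*c^4 + 60*c^3 - 54*c^2 - 251*c + 438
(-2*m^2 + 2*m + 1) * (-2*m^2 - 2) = 4*m^4 - 4*m^3 + 2*m^2 - 4*m - 2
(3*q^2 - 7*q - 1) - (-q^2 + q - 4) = 4*q^2 - 8*q + 3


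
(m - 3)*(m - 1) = m^2 - 4*m + 3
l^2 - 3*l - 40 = (l - 8)*(l + 5)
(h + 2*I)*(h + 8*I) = h^2 + 10*I*h - 16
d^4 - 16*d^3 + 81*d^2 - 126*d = d*(d - 7)*(d - 6)*(d - 3)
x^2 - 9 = (x - 3)*(x + 3)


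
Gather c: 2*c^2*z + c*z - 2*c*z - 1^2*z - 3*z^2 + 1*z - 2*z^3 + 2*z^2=2*c^2*z - c*z - 2*z^3 - z^2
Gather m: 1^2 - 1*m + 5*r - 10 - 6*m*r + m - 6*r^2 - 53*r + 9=-6*m*r - 6*r^2 - 48*r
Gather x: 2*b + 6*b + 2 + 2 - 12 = 8*b - 8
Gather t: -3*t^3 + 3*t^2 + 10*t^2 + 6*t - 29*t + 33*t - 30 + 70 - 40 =-3*t^3 + 13*t^2 + 10*t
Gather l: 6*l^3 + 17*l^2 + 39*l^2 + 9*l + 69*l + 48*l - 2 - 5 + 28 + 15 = 6*l^3 + 56*l^2 + 126*l + 36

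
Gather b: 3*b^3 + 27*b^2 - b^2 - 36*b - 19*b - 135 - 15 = 3*b^3 + 26*b^2 - 55*b - 150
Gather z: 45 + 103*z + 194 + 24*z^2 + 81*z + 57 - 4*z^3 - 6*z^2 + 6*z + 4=-4*z^3 + 18*z^2 + 190*z + 300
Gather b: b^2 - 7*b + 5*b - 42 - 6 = b^2 - 2*b - 48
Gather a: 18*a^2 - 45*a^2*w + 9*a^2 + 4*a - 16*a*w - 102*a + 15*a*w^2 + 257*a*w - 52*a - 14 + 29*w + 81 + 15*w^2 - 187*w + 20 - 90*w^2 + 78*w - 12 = a^2*(27 - 45*w) + a*(15*w^2 + 241*w - 150) - 75*w^2 - 80*w + 75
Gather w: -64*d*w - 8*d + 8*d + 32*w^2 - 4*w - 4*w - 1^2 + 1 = 32*w^2 + w*(-64*d - 8)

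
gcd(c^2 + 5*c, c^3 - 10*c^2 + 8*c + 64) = 1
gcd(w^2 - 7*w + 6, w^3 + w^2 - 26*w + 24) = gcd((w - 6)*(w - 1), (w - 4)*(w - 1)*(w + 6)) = w - 1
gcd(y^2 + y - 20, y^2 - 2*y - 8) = y - 4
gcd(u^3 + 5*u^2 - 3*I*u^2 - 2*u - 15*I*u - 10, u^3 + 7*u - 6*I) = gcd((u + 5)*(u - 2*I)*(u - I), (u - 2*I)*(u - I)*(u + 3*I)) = u^2 - 3*I*u - 2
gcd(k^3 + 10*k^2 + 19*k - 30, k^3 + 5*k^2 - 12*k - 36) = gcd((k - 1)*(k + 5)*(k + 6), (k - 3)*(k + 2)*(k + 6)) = k + 6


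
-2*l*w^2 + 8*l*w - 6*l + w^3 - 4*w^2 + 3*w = (-2*l + w)*(w - 3)*(w - 1)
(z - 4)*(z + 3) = z^2 - z - 12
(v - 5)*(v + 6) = v^2 + v - 30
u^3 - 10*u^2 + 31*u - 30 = (u - 5)*(u - 3)*(u - 2)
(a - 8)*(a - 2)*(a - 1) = a^3 - 11*a^2 + 26*a - 16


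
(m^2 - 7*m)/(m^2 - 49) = m/(m + 7)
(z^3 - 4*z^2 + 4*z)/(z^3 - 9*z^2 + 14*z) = (z - 2)/(z - 7)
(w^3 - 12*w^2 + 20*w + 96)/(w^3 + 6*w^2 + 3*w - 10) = (w^2 - 14*w + 48)/(w^2 + 4*w - 5)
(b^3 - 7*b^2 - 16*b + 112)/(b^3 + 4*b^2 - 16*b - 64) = (b - 7)/(b + 4)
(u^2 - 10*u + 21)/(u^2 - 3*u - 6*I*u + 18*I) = (u - 7)/(u - 6*I)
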